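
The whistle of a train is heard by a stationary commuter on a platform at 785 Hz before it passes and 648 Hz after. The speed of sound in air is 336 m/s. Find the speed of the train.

f₁/f₂ = (v + v_s)/(v − v_s), so v_s = v · (f₁ − f₂)/(f₁ + f₂).
v_s = 336 × (785 − 648)/(785 + 648) = 336 × 137/1433 ≈ 32 m/s.

32 m/s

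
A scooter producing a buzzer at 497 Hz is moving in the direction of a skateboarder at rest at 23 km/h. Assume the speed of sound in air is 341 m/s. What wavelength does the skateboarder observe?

67.3 cm

23 km/h = 6.389 m/s.
With the source moving toward a stationary observer, f' = f · v/(v − v_s).
f' = 497 × 341/(341 − 6.389) ≈ 506 Hz.
λ' = v/f' = 341/506.489 ≈ 67.3 cm.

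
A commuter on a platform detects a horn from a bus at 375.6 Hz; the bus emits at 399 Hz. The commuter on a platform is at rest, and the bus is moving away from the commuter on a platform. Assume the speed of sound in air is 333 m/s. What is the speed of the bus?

20.7 m/s

f' = f · v/(v + v_s) ⇒ v_s = v · |1 − f/f'|.
v_s = 333 × |1 − 399/375.6| = 333 × 0.0623 ≈ 20.7 m/s.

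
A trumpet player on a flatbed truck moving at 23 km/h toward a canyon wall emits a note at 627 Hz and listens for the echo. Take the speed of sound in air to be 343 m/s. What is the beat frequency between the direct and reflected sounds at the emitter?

23 km/h = 6.389 m/s.
The canyon wall receives the sound from a moving source: f₁ = f₀ · v/(v − v_e) = 627 × 343/336.61 ≈ 638.9 Hz.
On the return leg the trumpet player on a flatbed truck is a moving observer: f₂ = f₁ · (v + v_e)/v = 638.9 × 349.39/343 ≈ 650.8 Hz.
Equivalently f₂ = f₀ · (v + v_e)/(v − v_e).
Beat against the emitted tone: |f₂ − f₀| = 2v_e·f₀/(v − v_e) = 2 × 6.389 × 627/336.61 ≈ 23.8 Hz.

23.8 Hz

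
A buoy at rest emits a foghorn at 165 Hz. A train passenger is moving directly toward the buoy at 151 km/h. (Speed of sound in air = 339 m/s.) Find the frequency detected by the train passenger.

151 km/h = 41.94 m/s.
Moving observer, stationary source: f' = f · (v + v_o)/v.
f' = 165 × (339 + 41.94)/339 = 165 × 380.94/339 ≈ 185 Hz.

185 Hz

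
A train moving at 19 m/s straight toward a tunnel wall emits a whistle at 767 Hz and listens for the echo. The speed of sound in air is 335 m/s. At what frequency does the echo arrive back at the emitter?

The tunnel wall receives the sound from a moving source: f₁ = f₀ · v/(v − v_e) = 767 × 335/316 ≈ 813 Hz.
On the return leg the train is a moving observer: f₂ = f₁ · (v + v_e)/v = 813 × 354/335 ≈ 859 Hz.

859 Hz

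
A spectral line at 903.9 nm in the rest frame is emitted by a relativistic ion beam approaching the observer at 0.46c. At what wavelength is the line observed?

Relativistic Doppler for wavelength: λ' = λ₀ · √((1 − β)/(1 + β)).
λ' = 903.9 × √(0.5400/1.4600) = 903.9 × 0.60816 ≈ 549.7 nm.

549.7 nm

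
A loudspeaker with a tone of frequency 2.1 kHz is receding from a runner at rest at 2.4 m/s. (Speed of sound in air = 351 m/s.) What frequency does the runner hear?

2.09 kHz

Only the source moves, away from the listener, so f' = f · v/(v + v_s).
f' = 2.1 × 351/(351 + 2.4) = 2.1 × 351/353.4 ≈ 2.09 kHz.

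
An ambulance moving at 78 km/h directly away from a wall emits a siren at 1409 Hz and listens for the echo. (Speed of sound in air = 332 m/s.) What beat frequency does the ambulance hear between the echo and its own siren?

173 Hz

78 km/h = 21.67 m/s.
The wall receives the sound from a moving source: f₁ = f₀ · v/(v + v_e) = 1409 × 332/353.67 ≈ 1322.7 Hz.
On the return leg the ambulance is a moving observer: f₂ = f₁ · (v − v_e)/v = 1322.7 × 310.33/332 ≈ 1236.4 Hz.
Equivalently f₂ = f₀ · (v − v_e)/(v + v_e).
Beat against the emitted tone: |f₂ − f₀| = 2v_e·f₀/(v + v_e) = 2 × 21.67 × 1409/353.67 ≈ 173 Hz.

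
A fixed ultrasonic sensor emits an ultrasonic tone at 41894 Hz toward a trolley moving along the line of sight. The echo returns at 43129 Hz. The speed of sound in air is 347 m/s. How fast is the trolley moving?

5.0 m/s

Double Doppler shift off a moving reflector: f₂ = f₀ · (v + u)/(v − u) (u > 0 toward emitter).
Rearranging, u = v · (f₂ − f₀)/(f₂ + f₀) = 347 × 1235/85023 ≈ 5.0 m/s.
So the trolley is moving at 5.0 m/s toward the emitter.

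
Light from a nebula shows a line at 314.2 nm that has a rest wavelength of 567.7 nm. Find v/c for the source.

λ'/λ₀ = 0.5535 < 1 (blueshift), so the source is approaching.
λ'/λ₀ = √((1 − β)/(1 + β)) for an approaching source ⇒ β = (1 − r²)/(1 + r²) with r = λ'/λ₀.
β = (1 − 0.3063)/(1 + 0.3063) ≈ 0.531.

0.531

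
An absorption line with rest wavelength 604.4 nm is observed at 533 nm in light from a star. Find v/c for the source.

0.125c

λ'/λ₀ = 0.8819 < 1 (blueshift), so the source is approaching.
λ'/λ₀ = √((1 − β)/(1 + β)) for an approaching source ⇒ β = (1 − r²)/(1 + r²) with r = λ'/λ₀.
β = (1 − 0.7777)/(1 + 0.7777) ≈ 0.125.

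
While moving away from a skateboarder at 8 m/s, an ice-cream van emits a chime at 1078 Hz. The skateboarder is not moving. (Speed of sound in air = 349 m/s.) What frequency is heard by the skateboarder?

1054 Hz

Moving source, stationary observer: f' = f · v/(v + v_s) since the source is receding.
f' = 1078 × 349/(349 + 8) = 1078 × 349/357 ≈ 1054 Hz.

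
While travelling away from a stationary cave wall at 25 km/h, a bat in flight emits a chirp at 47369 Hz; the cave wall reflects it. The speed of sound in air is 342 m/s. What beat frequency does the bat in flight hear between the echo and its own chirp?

1885 Hz

25 km/h = 6.944 m/s.
The cave wall receives the sound from a moving source: f₁ = f₀ · v/(v + v_e) = 47369 × 342/348.94 ≈ 46426 Hz.
On the return leg the bat in flight is a moving observer: f₂ = f₁ · (v − v_e)/v = 46426 × 335.06/342 ≈ 45484 Hz.
Equivalently f₂ = f₀ · (v − v_e)/(v + v_e).
Beat against the emitted tone: |f₂ − f₀| = 2v_e·f₀/(v + v_e) = 2 × 6.944 × 47369/348.94 ≈ 1885 Hz.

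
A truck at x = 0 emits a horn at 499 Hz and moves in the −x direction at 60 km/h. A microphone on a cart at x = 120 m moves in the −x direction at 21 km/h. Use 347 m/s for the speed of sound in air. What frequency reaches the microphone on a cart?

60 km/h = 16.67 m/s; 21 km/h = 5.833 m/s.
The observer lies on the +x side, so the source is heading away from the observer and the observer is heading toward the source.
With source receding and observer approaching, f' = f · (v + v_o)/(v + v_s).
f' = 499 × (347 + 5.833)/(347 + 16.67) = 499 × 352.83/363.67 ≈ 484 Hz.

484 Hz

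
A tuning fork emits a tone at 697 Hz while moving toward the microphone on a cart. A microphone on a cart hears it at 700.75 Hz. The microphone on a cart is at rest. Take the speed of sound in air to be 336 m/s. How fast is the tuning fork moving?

f' = f · v/(v − v_s) ⇒ v_s = v · |1 − f/f'|.
v_s = 336 × |1 − 697/700.75| = 336 × 0.005351 ≈ 1.80 m/s.

1.80 m/s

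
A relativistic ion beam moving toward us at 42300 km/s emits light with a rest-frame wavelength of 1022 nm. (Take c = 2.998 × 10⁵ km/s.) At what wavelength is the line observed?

β = v/c = 42300/299800 = 0.1411.
Relativistic Doppler for wavelength: λ' = λ₀ · √((1 − β)/(1 + β)).
λ' = 1022 × √(0.8589/1.1411) = 1022 × 0.86759 ≈ 886.7 nm.

886.7 nm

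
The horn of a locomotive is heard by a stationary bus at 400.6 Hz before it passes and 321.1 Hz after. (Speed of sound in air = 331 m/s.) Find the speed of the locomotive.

f₁/f₂ = (v + v_s)/(v − v_s), so v_s = v · (f₁ − f₂)/(f₁ + f₂).
v_s = 331 × (400.6 − 321.1)/(400.6 + 321.1) = 331 × 79.5/721.7 ≈ 36 m/s.

36 m/s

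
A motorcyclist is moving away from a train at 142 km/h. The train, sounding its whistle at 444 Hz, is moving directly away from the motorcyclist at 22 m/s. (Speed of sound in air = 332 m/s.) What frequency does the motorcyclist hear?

142 km/h = 39.44 m/s.
General Doppler shift: f' = f · (v − v_o)/(v + v_s).
f' = 444 × (332 − 39.44)/(332 + 22) = 444 × 292.56/354 ≈ 367 Hz.

367 Hz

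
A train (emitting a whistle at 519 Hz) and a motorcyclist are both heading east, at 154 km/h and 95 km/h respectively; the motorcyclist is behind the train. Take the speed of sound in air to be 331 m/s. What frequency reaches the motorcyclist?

496 Hz

154 km/h = 42.78 m/s; 95 km/h = 26.39 m/s.
The motorcyclist is behind, so the train is moving away from it while the motorcyclist is moving toward the train.
With source receding and observer approaching, f' = f · (v + v_o)/(v + v_s).
f' = 519 × (331 + 26.39)/(331 + 42.78) = 519 × 357.39/373.78 ≈ 496 Hz.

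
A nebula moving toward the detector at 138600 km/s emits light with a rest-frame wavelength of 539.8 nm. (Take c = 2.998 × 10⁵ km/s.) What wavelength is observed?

327.3 nm

β = v/c = 138600/299800 = 0.4623.
Relativistic Doppler for wavelength: λ' = λ₀ · √((1 − β)/(1 + β)).
λ' = 539.8 × √(0.5377/1.4623) = 539.8 × 0.60638 ≈ 327.3 nm.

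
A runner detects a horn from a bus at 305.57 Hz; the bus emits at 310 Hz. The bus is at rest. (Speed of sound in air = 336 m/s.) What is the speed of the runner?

4.8 m/s

f' < f, so the runner is receding.
f' = f · (v − v_o)/v ⇒ v_o = v · |f'/f − 1|.
v_o = 336 × |305.57/310 − 1| = 336 × 0.01429 ≈ 4.8 m/s.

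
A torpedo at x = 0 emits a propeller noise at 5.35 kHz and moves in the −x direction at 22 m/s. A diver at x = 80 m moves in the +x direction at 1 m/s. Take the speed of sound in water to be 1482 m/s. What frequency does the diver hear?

The observer lies on the +x side, so the source is heading away from the observer and the observer is heading away from the source.
With source receding and observer receding, f' = f · (v − v_o)/(v + v_s).
f' = 5.35 × (1482 − 1)/(1482 + 22) = 5.35 × 1481/1504 ≈ 5.27 kHz.

5.27 kHz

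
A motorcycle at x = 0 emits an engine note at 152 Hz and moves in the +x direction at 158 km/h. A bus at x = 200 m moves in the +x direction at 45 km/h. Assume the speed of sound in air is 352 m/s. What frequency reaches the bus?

167 Hz

158 km/h = 43.89 m/s; 45 km/h = 12.5 m/s.
The observer lies on the +x side, so the source is heading toward the observer and the observer is heading away from the source.
Both move, so f' = f · (v − v_o)/(v − v_s).
f' = 152 × (352 − 12.5)/(352 − 43.89) = 152 × 339.5/308.11 ≈ 167 Hz.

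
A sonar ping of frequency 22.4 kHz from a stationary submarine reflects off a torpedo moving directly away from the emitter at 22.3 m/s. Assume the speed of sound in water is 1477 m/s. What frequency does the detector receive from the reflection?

21.7 kHz

At the torpedo (a moving observer), f₁ = f₀ · (v − u)/v = 22.4 × 1454.7/1477 ≈ 22.1 kHz.
On reflection it acts as a source moving away from the stationary detector: f₂ = f₁ · v/(v + u) = 22.1 × 1477/1499.3 ≈ 21.7 kHz.
Equivalently f₂ = f₀ · (v − u)/(v + u).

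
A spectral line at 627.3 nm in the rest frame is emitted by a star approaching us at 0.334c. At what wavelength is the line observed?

443.2 nm

Relativistic Doppler for wavelength: λ' = λ₀ · √((1 − β)/(1 + β)).
λ' = 627.3 × √(0.6660/1.3340) = 627.3 × 0.70658 ≈ 443.2 nm.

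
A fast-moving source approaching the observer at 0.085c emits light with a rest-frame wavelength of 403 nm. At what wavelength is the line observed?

Relativistic Doppler for wavelength: λ' = λ₀ · √((1 − β)/(1 + β)).
λ' = 403 × √(0.9150/1.0850) = 403 × 0.91832 ≈ 370.1 nm.

370.1 nm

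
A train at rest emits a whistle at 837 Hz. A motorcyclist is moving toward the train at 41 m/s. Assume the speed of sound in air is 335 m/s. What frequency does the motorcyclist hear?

939 Hz

Only the observer moves, toward the source, so f' = f · (v + v_o)/v.
f' = 837 × (335 + 41)/335 = 837 × 376/335 ≈ 939 Hz.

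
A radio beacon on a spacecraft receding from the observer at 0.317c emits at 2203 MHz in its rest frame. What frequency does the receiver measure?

Relativistic Doppler for frequency: f' = f₀ · √((1 − β)/(1 + β)).
f' = 2203 × √(0.6830/1.3170) = 2203 × 0.72014 ≈ 1586.5 MHz.

1586.5 MHz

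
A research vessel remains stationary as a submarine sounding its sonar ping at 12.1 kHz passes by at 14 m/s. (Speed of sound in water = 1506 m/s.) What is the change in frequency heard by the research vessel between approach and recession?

Approaching: f₁ = f · v/(v − v_s) = 12.1 × 1506/1492 ≈ 12.214 kHz.
Receding: f₂ = f · v/(v + v_s) = 12.1 × 1506/1520 ≈ 11.989 kHz.
Drop: f₁ − f₂ = 2f·v·v_s/(v² − v_s²) = 2 × 12.1 × 1506 × 14/(1506² − 14²) ≈ 0.225 kHz.

0.225 kHz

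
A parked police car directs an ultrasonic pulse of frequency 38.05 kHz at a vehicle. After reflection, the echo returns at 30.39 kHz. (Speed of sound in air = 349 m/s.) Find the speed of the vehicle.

Double Doppler shift off a moving reflector: f₂ = f₀ · (v + u)/(v − u) (u > 0 toward emitter).
Rearranging, u = v · (f₂ − f₀)/(f₂ + f₀) = 349 × -7.66/68.44 ≈ -39 m/s.
So the vehicle is moving at 39 m/s away from the emitter.

39 m/s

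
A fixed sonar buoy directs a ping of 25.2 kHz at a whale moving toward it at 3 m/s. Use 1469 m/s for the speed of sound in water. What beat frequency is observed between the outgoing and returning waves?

The whale first receives the wave as a moving observer: f₁ = f₀ · (v + u)/v = 25.2 × (1469 + 3)/1469 ≈ 25.2515 kHz.
The reflection then acts as a moving source: f₂ = f₁ · v/(v − u) ≈ 25.3031 kHz.
Equivalently f₂ = f₀ · (v + u)/(v − u).
Beat frequency (with f₀ = 25200 Hz): |f₂ − f₀| = 2u·f₀/(v − u) = 2 × 3 × 25200/1466 ≈ 103 Hz.

103 Hz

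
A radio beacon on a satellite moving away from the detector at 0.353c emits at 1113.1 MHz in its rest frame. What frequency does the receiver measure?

Relativistic Doppler for frequency: f' = f₀ · √((1 − β)/(1 + β)).
f' = 1113.1 × √(0.6470/1.3530) = 1113.1 × 0.69152 ≈ 769.7 MHz.

769.7 MHz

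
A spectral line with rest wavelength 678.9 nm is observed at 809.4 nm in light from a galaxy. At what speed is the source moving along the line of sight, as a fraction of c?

0.174c

λ'/λ₀ = 1.1922 > 1 (redshift), so the source is receding.
λ'/λ₀ = √((1 + β)/(1 − β)) for a receding source ⇒ β = (r² − 1)/(r² + 1) with r = λ'/λ₀.
β = (1.4214 − 1)/(1.4214 + 1) ≈ 0.174.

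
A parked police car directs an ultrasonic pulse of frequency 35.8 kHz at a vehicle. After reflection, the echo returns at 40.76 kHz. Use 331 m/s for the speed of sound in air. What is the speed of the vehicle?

Double Doppler shift off a moving reflector: f₂ = f₀ · (v + u)/(v − u) (u > 0 toward emitter).
Rearranging, u = v · (f₂ − f₀)/(f₂ + f₀) = 331 × 4.96/76.56 ≈ 21.4 m/s.
So the vehicle is moving at 21.4 m/s toward the emitter.

21.4 m/s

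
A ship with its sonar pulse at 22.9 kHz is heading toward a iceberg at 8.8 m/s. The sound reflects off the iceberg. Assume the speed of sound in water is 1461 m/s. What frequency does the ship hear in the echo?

The iceberg receives the sound from a moving source: f₁ = f₀ · v/(v − v_e) = 22.9 × 1461/1452.2 ≈ 23.0 kHz.
On the return leg the ship is a moving observer: f₂ = f₁ · (v + v_e)/v = 23.0 × 1469.8/1461 ≈ 23.2 kHz.
Equivalently f₂ = f₀ · (v + v_e)/(v − v_e).

23.2 kHz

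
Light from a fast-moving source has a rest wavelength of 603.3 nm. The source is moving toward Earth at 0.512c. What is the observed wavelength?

Relativistic Doppler for wavelength: λ' = λ₀ · √((1 − β)/(1 + β)).
λ' = 603.3 × √(0.4880/1.5120) = 603.3 × 0.56811 ≈ 342.7 nm.

342.7 nm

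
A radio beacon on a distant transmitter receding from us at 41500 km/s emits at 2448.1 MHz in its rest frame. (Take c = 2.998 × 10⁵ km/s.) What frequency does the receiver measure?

β = v/c = 41500/299800 = 0.1384.
Relativistic Doppler for frequency: f' = f₀ · √((1 − β)/(1 + β)).
f' = 2448.1 × √(0.8616/1.1384) = 2448.1 × 0.86995 ≈ 2129.7 MHz.

2129.7 MHz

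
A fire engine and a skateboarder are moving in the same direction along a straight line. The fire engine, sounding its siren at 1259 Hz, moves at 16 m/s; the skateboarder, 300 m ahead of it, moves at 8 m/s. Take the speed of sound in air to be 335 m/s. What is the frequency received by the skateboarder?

1291 Hz

The skateboarder is ahead, so the fire engine is moving toward it while the skateboarder is moving away from the fire engine.
With source approaching and observer receding, f' = f · (v − v_o)/(v − v_s).
f' = 1259 × (335 − 8)/(335 − 16) = 1259 × 327/319 ≈ 1291 Hz.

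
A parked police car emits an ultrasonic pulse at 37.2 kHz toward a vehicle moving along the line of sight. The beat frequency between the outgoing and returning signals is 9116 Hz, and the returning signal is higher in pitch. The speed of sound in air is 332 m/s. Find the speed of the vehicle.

36 m/s

Double Doppler shift off a moving reflector: f₂ = f₀ · (v + u)/(v − u) (u > 0 toward emitter).
Returning signal is higher, so f₂ = f₀ + Δf = 37200 + 9116 = 46316 Hz.
Rearranging, u = v · (f₂ − f₀)/(f₂ + f₀) = 332 × 9116/83516 ≈ 36 m/s.
So the vehicle is moving at 36 m/s toward the emitter.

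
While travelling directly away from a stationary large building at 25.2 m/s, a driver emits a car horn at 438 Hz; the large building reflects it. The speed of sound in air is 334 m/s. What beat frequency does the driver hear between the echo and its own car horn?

The large building receives the sound from a moving source: f₁ = f₀ · v/(v + v_e) = 438 × 334/359.2 ≈ 407.3 Hz.
On the return leg the driver is a moving observer: f₂ = f₁ · (v − v_e)/v = 407.3 × 308.8/334 ≈ 376.5 Hz.
Beat against the emitted tone: |f₂ − f₀| = 2v_e·f₀/(v + v_e) = 2 × 25.2 × 438/359.2 ≈ 61 Hz.

61 Hz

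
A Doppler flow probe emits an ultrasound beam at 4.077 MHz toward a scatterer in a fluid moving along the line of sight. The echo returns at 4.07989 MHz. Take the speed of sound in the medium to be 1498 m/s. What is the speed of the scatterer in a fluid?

Double Doppler shift off a moving reflector: f₂ = f₀ · (v + u)/(v − u) (u > 0 toward emitter).
Rearranging, u = v · (f₂ − f₀)/(f₂ + f₀) = 1498 × 0.00289/8.15689 ≈ 0.53 m/s.
So the scatterer in a fluid is moving at 0.53 m/s toward the emitter.

0.53 m/s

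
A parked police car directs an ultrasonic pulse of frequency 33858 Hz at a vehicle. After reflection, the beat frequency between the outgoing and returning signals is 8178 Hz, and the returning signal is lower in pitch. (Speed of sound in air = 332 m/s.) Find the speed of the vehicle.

Double Doppler shift off a moving reflector: f₂ = f₀ · (v + u)/(v − u) (u > 0 toward emitter).
Returning signal is lower, so f₂ = f₀ − Δf = 33858 − 8178 = 25680 Hz.
Rearranging, u = v · (f₂ − f₀)/(f₂ + f₀) = 332 × -8178/59538 ≈ -46 m/s.
So the vehicle is moving at 46 m/s away from the emitter.

46 m/s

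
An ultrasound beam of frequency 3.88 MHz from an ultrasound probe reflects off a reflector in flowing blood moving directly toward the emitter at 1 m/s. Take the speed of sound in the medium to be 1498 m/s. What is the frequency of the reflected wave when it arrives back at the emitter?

The reflector in flowing blood first receives the wave as a moving observer: f₁ = f₀ · (v + u)/v = 3.88 × (1498 + 1)/1498 ≈ 3.883 MHz.
The reflection then acts as a moving source: f₂ = f₁ · v/(v − u) ≈ 3.885 MHz.
Equivalently f₂ = f₀ · (v + u)/(v − u).

3.885 MHz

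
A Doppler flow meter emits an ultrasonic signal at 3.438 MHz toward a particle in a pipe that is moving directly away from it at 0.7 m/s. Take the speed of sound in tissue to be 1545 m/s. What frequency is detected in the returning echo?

3.435 MHz

At the particle in a pipe (a moving observer), f₁ = f₀ · (v − u)/v = 3.438 × 1544.3/1545 ≈ 3.436 MHz.
On reflection it acts as a source moving away from the stationary detector: f₂ = f₁ · v/(v + u) = 3.436 × 1545/1545.7 ≈ 3.435 MHz.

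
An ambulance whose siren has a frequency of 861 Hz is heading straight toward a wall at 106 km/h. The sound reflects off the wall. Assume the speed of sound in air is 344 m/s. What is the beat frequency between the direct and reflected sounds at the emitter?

106 km/h = 29.44 m/s.
The wall receives the sound from a moving source: f₁ = f₀ · v/(v − v_e) = 861 × 344/314.56 ≈ 941.6 Hz.
On the return leg the ambulance is a moving observer: f₂ = f₁ · (v + v_e)/v = 941.6 × 373.44/344 ≈ 1022.2 Hz.
Beat against the emitted tone: |f₂ − f₀| = 2v_e·f₀/(v − v_e) = 2 × 29.44 × 861/314.56 ≈ 161 Hz.

161 Hz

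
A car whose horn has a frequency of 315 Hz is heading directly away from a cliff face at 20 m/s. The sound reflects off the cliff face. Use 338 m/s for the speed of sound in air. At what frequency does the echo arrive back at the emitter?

280 Hz

The cliff face receives the sound from a moving source: f₁ = f₀ · v/(v + v_e) = 315 × 338/358 ≈ 297 Hz.
On the return leg the car is a moving observer: f₂ = f₁ · (v − v_e)/v = 297 × 318/338 ≈ 280 Hz.
Equivalently f₂ = f₀ · (v − v_e)/(v + v_e).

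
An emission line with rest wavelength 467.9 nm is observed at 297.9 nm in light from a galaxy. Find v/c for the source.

λ'/λ₀ = 0.6367 < 1 (blueshift), so the source is approaching.
λ'/λ₀ = √((1 − β)/(1 + β)) for an approaching source ⇒ β = (1 − r²)/(1 + r²) with r = λ'/λ₀.
β = (1 − 0.4054)/(1 + 0.4054) ≈ 0.423.

0.423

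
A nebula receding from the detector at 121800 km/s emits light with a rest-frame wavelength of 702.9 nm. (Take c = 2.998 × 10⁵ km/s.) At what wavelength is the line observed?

1081.8 nm

β = v/c = 121800/299800 = 0.4063.
Relativistic Doppler for wavelength: λ' = λ₀ · √((1 + β)/(1 − β)).
λ' = 702.9 × √(1.4063/0.5937) = 702.9 × 1.53901 ≈ 1081.8 nm.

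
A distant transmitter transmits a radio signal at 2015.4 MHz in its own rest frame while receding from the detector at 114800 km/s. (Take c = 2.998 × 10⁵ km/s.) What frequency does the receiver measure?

1346.3 MHz

β = v/c = 114800/299800 = 0.3829.
Relativistic Doppler for frequency: f' = f₀ · √((1 − β)/(1 + β)).
f' = 2015.4 × √(0.6171/1.3829) = 2015.4 × 0.66799 ≈ 1346.3 MHz.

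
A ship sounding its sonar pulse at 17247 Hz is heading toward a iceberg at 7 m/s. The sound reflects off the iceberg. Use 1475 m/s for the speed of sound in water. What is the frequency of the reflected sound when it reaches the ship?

The iceberg receives the sound from a moving source: f₁ = f₀ · v/(v − v_e) = 17247 × 1475/1468 ≈ 17329 Hz.
On the return leg the ship is a moving observer: f₂ = f₁ · (v + v_e)/v = 17329 × 1482/1475 ≈ 17411 Hz.

17411 Hz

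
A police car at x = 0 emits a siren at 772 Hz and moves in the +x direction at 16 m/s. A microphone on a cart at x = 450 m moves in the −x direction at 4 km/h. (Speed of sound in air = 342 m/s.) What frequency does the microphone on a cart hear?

4 km/h = 1.111 m/s.
The observer lies on the +x side, so the source is heading toward the observer and the observer is heading toward the source.
General Doppler shift: f' = f · (v + v_o)/(v − v_s).
f' = 772 × (342 + 1.111)/(342 − 16) = 772 × 343.11/326 ≈ 813 Hz.

813 Hz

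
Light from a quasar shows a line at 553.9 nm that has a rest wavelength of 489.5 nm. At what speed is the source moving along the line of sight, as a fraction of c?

0.123

λ'/λ₀ = 1.1316 > 1 (redshift), so the source is receding.
λ'/λ₀ = √((1 + β)/(1 − β)) for a receding source ⇒ β = (r² − 1)/(r² + 1) with r = λ'/λ₀.
β = (1.2804 − 1)/(1.2804 + 1) ≈ 0.123.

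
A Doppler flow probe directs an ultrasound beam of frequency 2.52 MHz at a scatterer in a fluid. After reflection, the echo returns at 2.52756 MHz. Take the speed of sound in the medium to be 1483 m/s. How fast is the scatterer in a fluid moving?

2.22 m/s

Double Doppler shift off a moving reflector: f₂ = f₀ · (v + u)/(v − u) (u > 0 toward emitter).
Rearranging, u = v · (f₂ − f₀)/(f₂ + f₀) = 1483 × 0.00756/5.04756 ≈ 2.22 m/s.
So the scatterer in a fluid is moving at 2.22 m/s toward the emitter.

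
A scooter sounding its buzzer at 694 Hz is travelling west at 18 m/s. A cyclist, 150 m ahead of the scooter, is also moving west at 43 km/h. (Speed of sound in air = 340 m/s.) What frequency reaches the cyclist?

707 Hz

43 km/h = 11.94 m/s.
The cyclist is ahead, so the scooter is moving toward it while the cyclist is moving away from the scooter.
Both move, so f' = f · (v − v_o)/(v − v_s).
f' = 694 × (340 − 11.94)/(340 − 18) = 694 × 328.06/322 ≈ 707 Hz.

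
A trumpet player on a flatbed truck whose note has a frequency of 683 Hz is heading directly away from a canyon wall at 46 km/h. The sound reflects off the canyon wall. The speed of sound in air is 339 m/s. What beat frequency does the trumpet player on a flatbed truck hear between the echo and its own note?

49.6 Hz

46 km/h = 12.78 m/s.
The canyon wall receives the sound from a moving source: f₁ = f₀ · v/(v + v_e) = 683 × 339/351.78 ≈ 658.2 Hz.
On the return leg the trumpet player on a flatbed truck is a moving observer: f₂ = f₁ · (v − v_e)/v = 658.2 × 326.22/339 ≈ 633.4 Hz.
Beat against the emitted tone: |f₂ − f₀| = 2v_e·f₀/(v + v_e) = 2 × 12.78 × 683/351.78 ≈ 49.6 Hz.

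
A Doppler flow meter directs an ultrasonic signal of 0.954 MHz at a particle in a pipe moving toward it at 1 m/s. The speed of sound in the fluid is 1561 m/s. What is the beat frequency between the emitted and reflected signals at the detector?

At the particle in a pipe (a moving observer), f₁ = f₀ · (v + u)/v = 0.954 × 1562/1561 ≈ 0.954611 MHz.
The reflection then acts as a moving source: f₂ = f₁ · v/(v − u) ≈ 0.955223 MHz.
Beat frequency (with f₀ = 954000 Hz): |f₂ − f₀| = 2u·f₀/(v − u) = 2 × 1 × 954000/1560 ≈ 1223 Hz.

1223 Hz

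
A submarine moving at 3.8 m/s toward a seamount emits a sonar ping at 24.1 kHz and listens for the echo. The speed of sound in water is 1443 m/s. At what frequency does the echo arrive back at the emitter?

24.2 kHz

The seamount receives the sound from a moving source: f₁ = f₀ · v/(v − v_e) = 24.1 × 1443/1439.2 ≈ 24.2 kHz.
On the return leg the submarine is a moving observer: f₂ = f₁ · (v + v_e)/v = 24.2 × 1446.8/1443 ≈ 24.2 kHz.
Equivalently f₂ = f₀ · (v + v_e)/(v − v_e).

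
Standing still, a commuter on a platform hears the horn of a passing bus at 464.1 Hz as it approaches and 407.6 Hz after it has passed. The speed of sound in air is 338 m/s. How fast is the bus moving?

f₁/f₂ = (v + v_s)/(v − v_s), so v_s = v · (f₁ − f₂)/(f₁ + f₂).
v_s = 338 × (464.1 − 407.6)/(464.1 + 407.6) = 338 × 56.5/871.7 ≈ 21.9 m/s.

21.9 m/s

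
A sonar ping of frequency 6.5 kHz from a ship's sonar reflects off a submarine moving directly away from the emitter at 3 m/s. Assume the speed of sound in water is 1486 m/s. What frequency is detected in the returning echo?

6.47 kHz

At the submarine (a moving observer), f₁ = f₀ · (v − u)/v = 6.5 × 1483/1486 ≈ 6.49 kHz.
On reflection it acts as a source moving away from the stationary detector: f₂ = f₁ · v/(v + u) = 6.49 × 1486/1489 ≈ 6.47 kHz.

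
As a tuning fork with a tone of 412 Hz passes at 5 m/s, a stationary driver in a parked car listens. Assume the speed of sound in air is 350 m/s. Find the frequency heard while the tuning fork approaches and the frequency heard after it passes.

Approaching: f₁ = f · v/(v − v_s) = 412 × 350/345 ≈ 418 Hz.
Receding: f₂ = f · v/(v + v_s) = 412 × 350/355 ≈ 406 Hz.

418 Hz approaching; 406 Hz receding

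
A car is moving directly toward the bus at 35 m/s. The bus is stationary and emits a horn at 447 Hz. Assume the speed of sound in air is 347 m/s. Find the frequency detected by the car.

492 Hz

Moving observer, stationary source: f' = f · (v + v_o)/v.
f' = 447 × (347 + 35)/347 = 447 × 382/347 ≈ 492 Hz.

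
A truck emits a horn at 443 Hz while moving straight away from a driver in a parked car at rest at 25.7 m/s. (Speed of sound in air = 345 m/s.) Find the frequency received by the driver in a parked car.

Moving source, stationary observer: f' = f · v/(v + v_s) since the source is receding.
f' = 443 × 345/(345 + 25.7) = 443 × 345/370.7 ≈ 412 Hz.

412 Hz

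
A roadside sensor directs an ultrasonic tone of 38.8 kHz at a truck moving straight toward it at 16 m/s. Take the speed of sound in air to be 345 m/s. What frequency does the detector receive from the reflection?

42.6 kHz

At the truck (a moving observer), f₁ = f₀ · (v + u)/v = 38.8 × 361/345 ≈ 40.6 kHz.
The reflection then acts as a moving source: f₂ = f₁ · v/(v − u) ≈ 42.6 kHz.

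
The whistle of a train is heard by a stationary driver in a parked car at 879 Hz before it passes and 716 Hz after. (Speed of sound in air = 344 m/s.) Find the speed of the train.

35 m/s

f₁/f₂ = (v + v_s)/(v − v_s), so v_s = v · (f₁ − f₂)/(f₁ + f₂).
v_s = 344 × (879 − 716)/(879 + 716) = 344 × 163/1595 ≈ 35 m/s.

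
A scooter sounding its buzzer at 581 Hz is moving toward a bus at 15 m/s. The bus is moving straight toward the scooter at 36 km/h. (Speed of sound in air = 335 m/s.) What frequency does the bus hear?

36 km/h = 10 m/s.
General Doppler shift: f' = f · (v + v_o)/(v − v_s).
f' = 581 × (335 + 10)/(335 − 15) = 581 × 345/320 ≈ 626 Hz.

626 Hz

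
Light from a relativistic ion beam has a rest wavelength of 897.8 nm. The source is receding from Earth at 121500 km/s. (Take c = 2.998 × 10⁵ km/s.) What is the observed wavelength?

β = v/c = 121500/299800 = 0.4053.
Relativistic Doppler for wavelength: λ' = λ₀ · √((1 + β)/(1 − β)).
λ' = 897.8 × √(1.4053/0.5947) = 897.8 × 1.53716 ≈ 1380.1 nm.

1380.1 nm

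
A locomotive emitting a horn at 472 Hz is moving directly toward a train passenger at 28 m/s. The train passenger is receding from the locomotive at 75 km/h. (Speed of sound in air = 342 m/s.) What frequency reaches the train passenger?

483 Hz

75 km/h = 20.83 m/s.
General Doppler shift: f' = f · (v − v_o)/(v − v_s).
f' = 472 × (342 − 20.83)/(342 − 28) = 472 × 321.17/314 ≈ 483 Hz.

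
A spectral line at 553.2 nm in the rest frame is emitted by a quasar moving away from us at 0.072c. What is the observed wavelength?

Relativistic Doppler for wavelength: λ' = λ₀ · √((1 + β)/(1 − β)).
λ' = 553.2 × √(1.0720/0.9280) = 553.2 × 1.07479 ≈ 594.6 nm.

594.6 nm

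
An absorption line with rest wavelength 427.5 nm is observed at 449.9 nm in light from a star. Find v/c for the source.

λ'/λ₀ = 1.0524 > 1 (redshift), so the source is receding.
λ'/λ₀ = √((1 + β)/(1 − β)) for a receding source ⇒ β = (r² − 1)/(r² + 1) with r = λ'/λ₀.
β = (1.1075 − 1)/(1.1075 + 1) ≈ 0.051.

0.051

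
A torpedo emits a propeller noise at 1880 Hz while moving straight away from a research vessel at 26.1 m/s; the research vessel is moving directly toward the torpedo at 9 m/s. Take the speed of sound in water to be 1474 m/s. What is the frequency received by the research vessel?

1859 Hz

Both move, so f' = f · (v + v_o)/(v + v_s).
f' = 1880 × (1474 + 9)/(1474 + 26.1) = 1880 × 1483/1500.1 ≈ 1859 Hz.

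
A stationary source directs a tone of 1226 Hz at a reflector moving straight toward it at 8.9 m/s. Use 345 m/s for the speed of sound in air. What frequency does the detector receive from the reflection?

The reflector first receives the wave as a moving observer: f₁ = f₀ · (v + u)/v = 1226 × (345 + 8.9)/345 ≈ 1258 Hz.
On reflection it acts as a source moving toward the stationary detector: f₂ = f₁ · v/(v − u) = 1258 × 345/336.1 ≈ 1291 Hz.

1291 Hz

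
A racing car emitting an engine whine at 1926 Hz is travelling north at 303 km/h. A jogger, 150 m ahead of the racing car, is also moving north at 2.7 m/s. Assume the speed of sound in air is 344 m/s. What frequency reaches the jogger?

303 km/h = 84.17 m/s.
The jogger is ahead, so the racing car is moving toward it while the jogger is moving away from the racing car.
General Doppler shift: f' = f · (v − v_o)/(v − v_s).
f' = 1926 × (344 − 2.7)/(344 − 84.17) = 1926 × 341.3/259.83 ≈ 2530 Hz.

2530 Hz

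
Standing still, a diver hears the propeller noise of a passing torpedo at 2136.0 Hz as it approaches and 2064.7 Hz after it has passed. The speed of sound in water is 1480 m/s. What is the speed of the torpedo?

f₁/f₂ = (v + v_s)/(v − v_s), so v_s = v · (f₁ − f₂)/(f₁ + f₂).
v_s = 1480 × (2136.0 − 2064.7)/(2136.0 + 2064.7) = 1480 × 71.3/4200.7 ≈ 25 m/s.

25 m/s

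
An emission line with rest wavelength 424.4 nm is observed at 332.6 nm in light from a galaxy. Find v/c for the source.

λ'/λ₀ = 0.7837 < 1 (blueshift), so the source is approaching.
λ'/λ₀ = √((1 − β)/(1 + β)) for an approaching source ⇒ β = (1 − r²)/(1 + r²) with r = λ'/λ₀.
β = (1 − 0.6142)/(1 + 0.6142) ≈ 0.239.

0.239c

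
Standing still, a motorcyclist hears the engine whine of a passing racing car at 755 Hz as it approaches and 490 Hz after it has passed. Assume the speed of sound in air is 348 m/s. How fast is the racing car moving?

74 m/s

f₁/f₂ = (v + v_s)/(v − v_s), so v_s = v · (f₁ − f₂)/(f₁ + f₂).
v_s = 348 × (755 − 490)/(755 + 490) = 348 × 265/1245 ≈ 74 m/s.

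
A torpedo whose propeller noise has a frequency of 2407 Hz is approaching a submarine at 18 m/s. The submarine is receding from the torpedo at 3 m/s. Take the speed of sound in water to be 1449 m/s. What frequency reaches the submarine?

Both move, so f' = f · (v − v_o)/(v − v_s).
f' = 2407 × (1449 − 3)/(1449 − 18) = 2407 × 1446/1431 ≈ 2432 Hz.

2432 Hz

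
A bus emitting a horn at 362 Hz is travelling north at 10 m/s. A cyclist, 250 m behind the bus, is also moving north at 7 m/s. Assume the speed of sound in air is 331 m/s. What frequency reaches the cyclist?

359 Hz

The cyclist is behind, so the bus is moving away from it while the cyclist is moving toward the bus.
General Doppler shift: f' = f · (v + v_o)/(v + v_s).
f' = 362 × (331 + 7)/(331 + 10) = 362 × 338/341 ≈ 359 Hz.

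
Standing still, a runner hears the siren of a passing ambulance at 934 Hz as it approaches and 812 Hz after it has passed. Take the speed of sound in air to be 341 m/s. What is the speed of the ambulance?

23.8 m/s

f₁/f₂ = (v + v_s)/(v − v_s), so v_s = v · (f₁ − f₂)/(f₁ + f₂).
v_s = 341 × (934 − 812)/(934 + 812) = 341 × 122/1746 ≈ 23.8 m/s.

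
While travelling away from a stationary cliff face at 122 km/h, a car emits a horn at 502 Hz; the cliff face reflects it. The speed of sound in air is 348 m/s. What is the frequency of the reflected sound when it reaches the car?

122 km/h = 33.89 m/s.
The cliff face receives the sound from a moving source: f₁ = f₀ · v/(v + v_e) = 502 × 348/381.89 ≈ 457 Hz.
On the return leg the car is a moving observer: f₂ = f₁ · (v − v_e)/v = 457 × 314.11/348 ≈ 413 Hz.

413 Hz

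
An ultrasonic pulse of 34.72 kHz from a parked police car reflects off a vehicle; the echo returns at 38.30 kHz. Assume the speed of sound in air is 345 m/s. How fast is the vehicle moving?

16.9 m/s

Double Doppler shift off a moving reflector: f₂ = f₀ · (v + u)/(v − u) (u > 0 toward emitter).
Rearranging, u = v · (f₂ − f₀)/(f₂ + f₀) = 345 × 3.58/73.02 ≈ 16.9 m/s.
So the vehicle is moving at 16.9 m/s toward the emitter.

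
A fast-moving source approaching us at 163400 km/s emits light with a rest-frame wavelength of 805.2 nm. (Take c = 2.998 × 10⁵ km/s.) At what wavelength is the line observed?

β = v/c = 163400/299800 = 0.5450.
Relativistic Doppler for wavelength: λ' = λ₀ · √((1 − β)/(1 + β)).
λ' = 805.2 × √(0.4550/1.5450) = 805.2 × 0.54265 ≈ 436.9 nm.

436.9 nm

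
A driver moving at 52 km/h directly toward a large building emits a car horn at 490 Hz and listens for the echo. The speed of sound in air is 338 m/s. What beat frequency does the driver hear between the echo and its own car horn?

52 km/h = 14.44 m/s.
The large building receives the sound from a moving source: f₁ = f₀ · v/(v − v_e) = 490 × 338/323.56 ≈ 511.9 Hz.
On the return leg the driver is a moving observer: f₂ = f₁ · (v + v_e)/v = 511.9 × 352.44/338 ≈ 533.8 Hz.
Equivalently f₂ = f₀ · (v + v_e)/(v − v_e).
Beat against the emitted tone: |f₂ − f₀| = 2v_e·f₀/(v − v_e) = 2 × 14.44 × 490/323.56 ≈ 43.8 Hz.

43.8 Hz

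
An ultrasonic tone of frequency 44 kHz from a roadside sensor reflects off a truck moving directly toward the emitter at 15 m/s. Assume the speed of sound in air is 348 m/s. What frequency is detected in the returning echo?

48.0 kHz

At the truck (a moving observer), f₁ = f₀ · (v + u)/v = 44 × 363/348 ≈ 45.9 kHz.
The reflection then acts as a moving source: f₂ = f₁ · v/(v − u) ≈ 48.0 kHz.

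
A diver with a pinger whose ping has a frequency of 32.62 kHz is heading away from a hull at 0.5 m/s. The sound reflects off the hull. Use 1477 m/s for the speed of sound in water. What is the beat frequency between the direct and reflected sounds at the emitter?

The hull receives the sound from a moving source: f₁ = f₀ · v/(v + v_e) = 32.62 × 1477/1477.5 ≈ 32.6090 kHz.
On the return leg the diver with a pinger is a moving observer: f₂ = f₁ · (v − v_e)/v = 32.6090 × 1476.5/1477 ≈ 32.5979 kHz.
Beat against the emitted tone (with f₀ = 32620 Hz): |f₂ − f₀| = 2v_e·f₀/(v + v_e) = 2 × 0.5 × 32620/1477.5 ≈ 22.1 Hz.

22.1 Hz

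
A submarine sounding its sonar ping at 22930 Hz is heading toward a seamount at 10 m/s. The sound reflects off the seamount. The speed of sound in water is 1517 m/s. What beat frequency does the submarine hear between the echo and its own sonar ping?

The seamount receives the sound from a moving source: f₁ = f₀ · v/(v − v_e) = 22930 × 1517/1507 ≈ 23082 Hz.
On the return leg the submarine is a moving observer: f₂ = f₁ · (v + v_e)/v = 23082 × 1527/1517 ≈ 23234 Hz.
Equivalently f₂ = f₀ · (v + v_e)/(v − v_e).
Beat against the emitted tone: |f₂ − f₀| = 2v_e·f₀/(v − v_e) = 2 × 10 × 22930/1507 ≈ 304 Hz.

304 Hz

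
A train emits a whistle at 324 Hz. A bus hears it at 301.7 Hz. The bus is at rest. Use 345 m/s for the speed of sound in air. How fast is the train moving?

26 m/s

f' < f, so the train is receding.
f' = f · v/(v + v_s) ⇒ v_s = v · |1 − f/f'|.
v_s = 345 × |1 − 324/301.7| = 345 × 0.07391 ≈ 26 m/s.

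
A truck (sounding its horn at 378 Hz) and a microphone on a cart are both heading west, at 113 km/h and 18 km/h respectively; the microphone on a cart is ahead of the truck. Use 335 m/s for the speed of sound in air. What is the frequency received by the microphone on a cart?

113 km/h = 31.39 m/s; 18 km/h = 5 m/s.
The microphone on a cart is ahead, so the truck is moving toward it while the microphone on a cart is moving away from the truck.
Both move, so f' = f · (v − v_o)/(v − v_s).
f' = 378 × (335 − 5)/(335 − 31.39) = 378 × 330/303.61 ≈ 411 Hz.

411 Hz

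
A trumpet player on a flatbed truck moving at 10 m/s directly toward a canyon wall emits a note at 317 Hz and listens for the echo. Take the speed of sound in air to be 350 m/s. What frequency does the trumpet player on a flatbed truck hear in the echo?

336 Hz

The canyon wall receives the sound from a moving source: f₁ = f₀ · v/(v − v_e) = 317 × 350/340 ≈ 326 Hz.
On the return leg the trumpet player on a flatbed truck is a moving observer: f₂ = f₁ · (v + v_e)/v = 326 × 360/350 ≈ 336 Hz.
Equivalently f₂ = f₀ · (v + v_e)/(v − v_e).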